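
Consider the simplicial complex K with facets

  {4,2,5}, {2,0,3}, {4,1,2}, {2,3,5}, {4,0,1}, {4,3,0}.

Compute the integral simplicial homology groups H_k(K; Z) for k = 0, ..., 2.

We work with the vertex ordering 0 < 1 < 2 < 3 < 4 < 5. The simplices of K, each written with vertices in increasing order, are:

  0-simplices (6): [0], [1], [2], [3], [4], [5]
  1-simplices (12): [0,1], [0,2], [0,3], [0,4], [1,2], [1,4], [2,3], [2,4], [2,5], [3,4], [3,5], [4,5]
  2-simplices (6): [0,1,4], [0,2,3], [0,3,4], [1,2,4], [2,3,5], [2,4,5]

giving chain groups C_0 ≅ Z^6, C_1 ≅ Z^12, C_2 ≅ Z^6.

The boundary map ∂_1: C_1 → C_0 maps an edge to its endpoints' difference, ∂[p,q] = q − p. For instance
  ∂[4,5] = [5] − [4].
As a 6×12 matrix over Z this has rank 5, with invariant factors (1,1,1,1,1).

∂_2: C_2 → C_1 acts by ∂[p,q,r] = [q,r] − [p,r] + [p,q]. For instance
  ∂[0,1,4] = [1,4] − [0,4] + [0,1],
  ∂[2,4,5] = [4,5] − [2,5] + [2,4].
The 12×6 boundary matrix has rank 6 and Smith normal form diag(1,1,1,1,1,1).

Reading off H_k = ker ∂_k / im ∂_{k+1}:

  H_0: rank C_0 − rank ∂_1 = 6 − 5 = 1, and the invariant factors of ∂_1 are all 1, so H_0 ≅ Z.
  H_1: rank ker ∂_1 − rank ∂_2 = (12 − 5) − 6 = 1, and the invariant factors of ∂_2 are all 1, so H_1 ≅ Z.
  H_2: rank ker ∂_2 − rank ∂_3 = (6 − 6) − 0 = 0, and there is no ∂_3, so H_2 ≅ 0.

H_0 = Z,  H_1 = Z,  H_2 = 0.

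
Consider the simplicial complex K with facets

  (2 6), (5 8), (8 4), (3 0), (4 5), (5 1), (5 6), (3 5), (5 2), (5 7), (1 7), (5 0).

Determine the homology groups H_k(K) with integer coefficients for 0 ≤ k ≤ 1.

Take the total order 0 < 1 < 2 < 3 < 4 < 5 < 6 < 7 < 8 on the vertex set. Then K (dimension 1) consists of the simplices:

  0-simplices (9): [0], [1], [2], [3], [4], [5], [6], [7], [8]
  1-simplices (12): [0,3], [0,5], [1,5], [1,7], [2,5], [2,6], [3,5], [4,5], [4,8], [5,6], [5,7], [5,8]

giving chain groups C_0 ≅ Z^9, C_1 ≅ Z^12.

∂_1: C_1 → C_0 is given by ∂[p,q] = [q] − [p]. For instance
  ∂[4,8] = [8] − [4].
The resulting 9×12 matrix has rank 8, and its Smith normal form has invariant factors (1,1,1,1,1,1,1,1).

Computing H_k = (kernel of ∂_k) / (image of ∂_{k+1}):

  H_0: rank C_0 − rank ∂_1 = 9 − 8 = 1, and the invariant factors of ∂_1 are all 1, so H_0 = Z.
  H_1: rank ker ∂_1 − rank ∂_2 = (12 − 8) − 0 = 4, and there is no ∂_2, so H_1 = Z^4.

As a check, the Euler characteristic is 9 − 12 = -3, which agrees with 1 − 4 = -3.

H_0 = Z,  H_1 = Z^4.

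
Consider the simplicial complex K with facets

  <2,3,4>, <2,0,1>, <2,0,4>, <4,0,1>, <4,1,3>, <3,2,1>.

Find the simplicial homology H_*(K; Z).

We work with the vertex ordering 0 < 1 < 2 < 3 < 4. The simplices of K, each written with vertices in increasing order, are:

  0-simplices (5): [0], [1], [2], [3], [4]
  1-simplices (9): [0,1], [0,2], [0,4], [1,2], [1,3], [1,4], [2,3], [2,4], [3,4]
  2-simplices (6): [0,1,2], [0,1,4], [0,2,4], [1,2,3], [1,3,4], [2,3,4]

giving chain groups C_0 ≅ Z^5, C_1 ≅ Z^9, C_2 ≅ Z^6.

The boundary map ∂_1: C_1 → C_0 is given by ∂[p,q] = [q] − [p].
The 5×9 boundary matrix has rank 4 and Smith normal form diag(1,1,1,1).

∂_2: C_2 → C_1 maps a triangle to the signed sum of its edges. For instance
  ∂[1,2,3] = [2,3] − [1,3] + [1,2],
  ∂[0,1,2] = [1,2] − [0,2] + [0,1].
This gives a 9×6 integer matrix of rank 5; reducing to Smith normal form yields diagonal entries (1,1,1,1,1).

Computing H_k = (kernel of ∂_k) / (image of ∂_{k+1}):

  H_0: rank C_0 − rank ∂_1 = 5 − 4 = 1, and the invariant factors of ∂_1 are all 1, so H_0 ≅ Z.
  H_1: rank ker ∂_1 − rank ∂_2 = (9 − 4) − 5 = 0, and the invariant factors of ∂_2 are all 1, so H_1 ≅ 0.
  H_2: rank ker ∂_2 − rank ∂_3 = (6 − 5) − 0 = 1, and there is no ∂_3, so H_2 ≅ Z.

As a check, the Euler characteristic is 5 − 9 + 6 = 2, which agrees with 1 − 0 + 1 = 2.

H_0 ≅ Z,  H_1 = 0,  H_2 ≅ Z.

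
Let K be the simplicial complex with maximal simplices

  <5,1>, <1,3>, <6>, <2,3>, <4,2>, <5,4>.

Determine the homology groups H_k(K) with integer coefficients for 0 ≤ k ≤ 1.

H_0 = Z^2,  H_1 = Z.

K has 6 vertices, 5 edges.
rank ∂_0 = 0, rank ∂_1 = 4 ⇒ b_0 = 6 − 0 − 4 = 2; all invariant factors of ∂_1 are 1 so no torsion. So H_0 = Z^2.
rank ∂_1 = 4, rank ∂_2 = 0 ⇒ b_1 = 5 − 4 − 0 = 1. So H_1 = Z.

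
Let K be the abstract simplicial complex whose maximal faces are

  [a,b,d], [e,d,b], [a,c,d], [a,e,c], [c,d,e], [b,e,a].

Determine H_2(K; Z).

We work with the vertex ordering a < b < c < d < e. The simplices of K, each written with vertices in increasing order, are:

  0-simplices (5): a, b, c, d, e
  1-simplices (9): ab, ac, ad, ae, bd, be, cd, ce, de
  2-simplices (6): abd, abe, acd, ace, bde, cde

Hence C_0 ≅ Z^5, C_1 ≅ Z^9, C_2 ≅ Z^6.

∂_1: C_1 → C_0 sends each edge [p,q] (with p < q) to q − p. For instance
  ∂ad = d − a.
This gives a 5×9 integer matrix of rank 4; reducing to Smith normal form yields diagonal entries (1,1,1,1).

∂_2: C_2 → C_1 sends each 2-simplex [p,q,r] to [q,r] − [p,r] + [p,q]. For instance
  ∂abd = bd − ad + ab,
  ∂cde = de − ce + cd.
The 9×6 boundary matrix has rank 5 and Smith normal form diag(1,1,1,1,1).

Reading off H_k = ker ∂_k / im ∂_{k+1}:

  H_2: rank ker ∂_2 − rank ∂_3 = (6 − 5) − 0 = 1, and there is no ∂_3, so H_2 = Z.

H_2 ≅ Z.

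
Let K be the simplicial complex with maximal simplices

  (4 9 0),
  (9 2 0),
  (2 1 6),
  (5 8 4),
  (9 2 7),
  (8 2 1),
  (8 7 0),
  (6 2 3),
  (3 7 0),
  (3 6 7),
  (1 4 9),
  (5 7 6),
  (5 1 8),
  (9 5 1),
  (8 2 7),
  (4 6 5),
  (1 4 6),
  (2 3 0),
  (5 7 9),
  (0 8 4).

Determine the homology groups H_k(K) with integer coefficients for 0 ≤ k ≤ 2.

H_0 ≅ Z,  H_1 ≅ Z ⊕ Z/2,  H_2 = 0.

Take the total order 0 < 1 < 2 < 3 < 4 < 5 < 6 < 7 < 8 < 9 on the vertex set. Then K (dimension 2) consists of the simplices:

  0-simplices (10): [0], [1], [2], [3], [4], [5], [6], [7], [8], [9]
  1-simplices (30): (30 of them)
  2-simplices (20): (20 of them)

giving chain groups C_0 ≅ Z^10, C_1 ≅ Z^30, C_2 ≅ Z^20.

∂_1: C_1 → C_0 maps an edge to its endpoints' difference, ∂[p,q] = q − p.
As a 10×30 matrix over Z this has rank 9, with invariant factors (1,1,1,1,1,1,1,1,1).

The boundary map ∂_2: C_2 → C_1 maps a triangle to the signed sum of its edges. For instance
  ∂[0,3,7] = [3,7] − [0,7] + [0,3],
  ∂[4,5,8] = [5,8] − [4,8] + [4,5].
The 30×20 boundary matrix has rank 20 and Smith normal form diag(1,1,1,1,1,1,1,1,1,1,1,1,1,1,1,1,1,1,1,2).

From H_k ≅ ker(∂_k) / im(∂_{k+1}) we obtain:

  H_0: rank C_0 − rank ∂_1 = 10 − 9 = 1, and the invariant factors of ∂_1 are all 1, so H_0 = Z.
  H_1: rank ker ∂_1 − rank ∂_2 = (30 − 9) − 20 = 1, and ∂_2 has invariant factor 2 > 1, so H_1 = Z ⊕ Z/2.
  H_2: rank ker ∂_2 − rank ∂_3 = (20 − 20) − 0 = 0, and there is no ∂_3, so H_2 = 0.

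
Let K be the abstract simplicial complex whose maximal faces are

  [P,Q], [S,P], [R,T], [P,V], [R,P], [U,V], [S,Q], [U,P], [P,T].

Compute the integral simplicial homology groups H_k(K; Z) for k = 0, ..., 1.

H_0 = Z,  H_1 = Z^3.

We work with the vertex ordering P < Q < R < S < T < U < V. The simplices of K, each written with vertices in increasing order, are:

  0-simplices (7): P, Q, R, S, T, U, V
  1-simplices (9): PQ, PR, PS, PT, PU, PV, QS, RT, UV

giving chain groups C_0 ≅ Z^7, C_1 ≅ Z^9.

∂_1: C_1 → C_0 maps an edge to its endpoints' difference, ∂[p,q] = q − p. For instance
  ∂PQ = Q − P.
As a 7×9 matrix over Z this has rank 6, with invariant factors (1,1,1,1,1,1).

Computing H_k = (kernel of ∂_k) / (image of ∂_{k+1}):

  H_0: rank C_0 − rank ∂_1 = 7 − 6 = 1, and the invariant factors of ∂_1 are all 1, so H_0 = Z.
  H_1: rank ker ∂_1 − rank ∂_2 = (9 − 6) − 0 = 3, and there is no ∂_2, so H_1 = Z^3.

(K is a triangulation of a wedge of 3 circles.)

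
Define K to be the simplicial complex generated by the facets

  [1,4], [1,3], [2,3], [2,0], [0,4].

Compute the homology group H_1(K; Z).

H_1 = Z.

We work with the vertex ordering 0 < 1 < 2 < 3 < 4. The simplices of K, each written with vertices in increasing order, are:

  0-simplices (5): [0], [1], [2], [3], [4]
  1-simplices (5): [0,2], [0,4], [1,3], [1,4], [2,3]

giving chain groups C_0 ≅ Z^5, C_1 ≅ Z^5.

The boundary map ∂_1: C_1 → C_0 maps an edge to its endpoints' difference, ∂[p,q] = q − p. For instance
  ∂[0,2] = [2] − [0].
The resulting 5×5 matrix has rank 4, and its Smith normal form has invariant factors (1,1,1,1).

From H_k ≅ ker(∂_k) / im(∂_{k+1}) we obtain:

  H_1: rank ker ∂_1 − rank ∂_2 = (5 − 4) − 0 = 1, and there is no ∂_2, so H_1 = Z.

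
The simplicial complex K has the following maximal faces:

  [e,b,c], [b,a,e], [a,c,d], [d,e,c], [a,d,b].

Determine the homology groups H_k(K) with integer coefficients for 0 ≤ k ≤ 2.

H_0 ≅ Z,  H_1 ≅ Z,  H_2 = 0.

Order the vertices as a < b < c < d < e. Listing each simplex with vertices in this order, K has dimension 2 with simplices:

  0-simplices (5): a, b, c, d, e
  1-simplices (10): ab, ac, ad, ae, bc, bd, be, cd, ce, de
  2-simplices (5): abd, abe, acd, bce, cde

Hence C_0 ≅ Z^5, C_1 ≅ Z^10, C_2 ≅ Z^5.

Boundary ∂_1: C_1 → C_0 maps an edge to its endpoints' difference, ∂[p,q] = q − p. For instance
  ∂bd = d − b.
The resulting 5×10 matrix has rank 4, and its Smith normal form has invariant factors (1,1,1,1).

The boundary map ∂_2: C_2 → C_1 maps a triangle to the signed sum of its edges. For instance
  ∂bce = ce − be + bc,
  ∂acd = cd − ad + ac.
The resulting 10×5 matrix has rank 5, and its Smith normal form has invariant factors (1,1,1,1,1).

From H_k ≅ ker(∂_k) / im(∂_{k+1}) we obtain:

  H_0: rank C_0 − rank ∂_1 = 5 − 4 = 1, and the invariant factors of ∂_1 are all 1, so H_0 = Z.
  H_1: rank ker ∂_1 − rank ∂_2 = (10 − 4) − 5 = 1, and the invariant factors of ∂_2 are all 1, so H_1 = Z.
  H_2: rank ker ∂_2 − rank ∂_3 = (5 − 5) − 0 = 0, and there is no ∂_3, so H_2 = 0.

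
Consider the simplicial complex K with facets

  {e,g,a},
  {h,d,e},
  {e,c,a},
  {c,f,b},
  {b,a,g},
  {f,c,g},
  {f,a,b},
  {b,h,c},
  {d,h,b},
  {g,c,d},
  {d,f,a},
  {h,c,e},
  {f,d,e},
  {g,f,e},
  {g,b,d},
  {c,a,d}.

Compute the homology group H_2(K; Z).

Order the vertices as a < b < c < d < e < f < g < h. Listing each simplex with vertices in this order, K has dimension 2 with simplices:

  0-simplices (8): a, b, c, d, e, f, g, h
  1-simplices (24): ab, ac, ad, ae, af, ag, bc, bd, bf, bg, bh, cd, ce, cf, cg, ch, de, df, dg, dh, ef, eg, eh, fg
  2-simplices (16): abf, abg, acd, ace, adf, aeg, bcf, bch, bdg, bdh, cdg, ceh, cfg, def, deh, efg

Hence C_0 ≅ Z^8, C_1 ≅ Z^24, C_2 ≅ Z^16.

The boundary map ∂_1: C_1 → C_0 sends each edge [p,q] (with p < q) to q − p. For instance
  ∂ce = e − c.
This gives a 8×24 integer matrix of rank 7; reducing to Smith normal form yields diagonal entries (1,1,1,1,1,1,1).

Boundary ∂_2: C_2 → C_1 maps a triangle to the signed sum of its edges. For instance
  ∂cdg = dg − cg + cd,
  ∂ceh = eh − ch + ce.
This gives a 24×16 integer matrix of rank 15; reducing to Smith normal form yields diagonal entries (1,1,1,1,1,1,1,1,1,1,1,1,1,1,1).

Computing H_k = (kernel of ∂_k) / (image of ∂_{k+1}):

  H_2: rank ker ∂_2 − rank ∂_3 = (16 − 15) − 0 = 1, and there is no ∂_3, so H_2 = Z.

H_2 = Z.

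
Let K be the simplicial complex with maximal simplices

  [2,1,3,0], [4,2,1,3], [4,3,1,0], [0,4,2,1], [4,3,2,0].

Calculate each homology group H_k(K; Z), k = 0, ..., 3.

Take the total order 0 < 1 < 2 < 3 < 4 on the vertex set. Then K (dimension 3) consists of the simplices:

  0-simplices (5): [0], [1], [2], [3], [4]
  1-simplices (10): [0,1], [0,2], [0,3], [0,4], [1,2], [1,3], [1,4], [2,3], [2,4], [3,4]
  2-simplices (10): [0,1,2], [0,1,3], [0,1,4], [0,2,3], [0,2,4], [0,3,4], [1,2,3], [1,2,4], [1,3,4], [2,3,4]
  3-simplices (5): [0,1,2,3], [0,1,2,4], [0,1,3,4], [0,2,3,4], [1,2,3,4]

Hence C_0 ≅ Z^5, C_1 ≅ Z^10, C_2 ≅ Z^10, C_3 ≅ Z^5.

∂_1: C_1 → C_0 sends each edge [p,q] (with p < q) to q − p.
As a 5×10 matrix over Z this has rank 4, with invariant factors (1,1,1,1).

Boundary ∂_2: C_2 → C_1 maps a triangle to the signed sum of its edges. For instance
  ∂[0,1,2] = [1,2] − [0,2] + [0,1],
  ∂[2,3,4] = [3,4] − [2,4] + [2,3].
The 10×10 boundary matrix has rank 6 and Smith normal form diag(1,1,1,1,1,1).

Boundary ∂_3: C_3 → C_2 sends each 3-simplex σ to the alternating sum Σ_i (−1)^i (σ with its i-th vertex removed). For instance
  ∂[0,2,3,4] = [2,3,4] − [0,3,4] + [0,2,4] − [0,2,3],
  ∂[0,1,2,3] = [1,2,3] − [0,2,3] + [0,1,3] − [0,1,2].
The 10×5 boundary matrix has rank 4 and Smith normal form diag(1,1,1,1).

Now H_k = ker ∂_k / im ∂_{k+1}, so:

  H_0: rank C_0 − rank ∂_1 = 5 − 4 = 1, and the invariant factors of ∂_1 are all 1, so H_0 = Z.
  H_1: rank ker ∂_1 − rank ∂_2 = (10 − 4) − 6 = 0, and the invariant factors of ∂_2 are all 1, so H_1 = 0.
  H_2: rank ker ∂_2 − rank ∂_3 = (10 − 6) − 4 = 0, and the invariant factors of ∂_3 are all 1, so H_2 = 0.
  H_3: rank ker ∂_3 − rank ∂_4 = (5 − 4) − 0 = 1, and there is no ∂_4, so H_3 = Z.

As a check, the Euler characteristic is 5 − 10 + 10 − 5 = 0, which agrees with 1 − 0 + 0 − 1 = 0.

H_0 ≅ Z,  H_1 = 0,  H_2 = 0,  H_3 ≅ Z.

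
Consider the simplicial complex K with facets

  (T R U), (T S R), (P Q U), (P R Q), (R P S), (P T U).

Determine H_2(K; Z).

H_2 ≅ 0.

We work with the vertex ordering P < Q < R < S < T < U. The simplices of K, each written with vertices in increasing order, are:

  0-simplices (6): P, Q, R, S, T, U
  1-simplices (12): PQ, PR, PS, PT, PU, QR, QU, RS, RT, RU, ST, TU
  2-simplices (6): PQR, PQU, PRS, PTU, RST, RTU

so the chain groups are C_0 ≅ Z^6, C_1 ≅ Z^12, C_2 ≅ Z^6.

Boundary ∂_1: C_1 → C_0 sends each edge [p,q] (with p < q) to q − p.
As a 6×12 matrix over Z this has rank 5, with invariant factors (1,1,1,1,1).

Boundary ∂_2: C_2 → C_1 maps a triangle to the signed sum of its edges. For instance
  ∂PTU = TU − PU + PT,
  ∂PRS = RS − PS + PR.
The 12×6 boundary matrix has rank 6 and Smith normal form diag(1,1,1,1,1,1).

From H_k ≅ ker(∂_k) / im(∂_{k+1}) we obtain:

  H_2: rank ker ∂_2 − rank ∂_3 = (6 − 6) − 0 = 0, and there is no ∂_3, so H_2 ≅ 0.

(K is a triangulation of the cylinder S^1 x I.)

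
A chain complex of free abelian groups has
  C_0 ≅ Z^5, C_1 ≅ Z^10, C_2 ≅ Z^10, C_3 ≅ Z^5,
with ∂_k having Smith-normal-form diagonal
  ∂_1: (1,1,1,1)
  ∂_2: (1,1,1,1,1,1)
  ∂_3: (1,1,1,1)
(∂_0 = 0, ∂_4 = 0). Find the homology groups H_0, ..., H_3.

H_0: b_0 = 5 − 0 − 4 = 1; torsion from ∂_1 factors > 1: none. So H_0 ≅ Z.
H_1: b_1 = 10 − 4 − 6 = 0; torsion from ∂_2 factors > 1: none. So H_1 ≅ 0.
H_2: b_2 = 10 − 6 − 4 = 0; torsion from ∂_3 factors > 1: none. So H_2 ≅ 0.
H_3: b_3 = 5 − 4 − 0 = 1; torsion from ∂_4 factors > 1: none. So H_3 ≅ Z.

H_0 ≅ Z,  H_1 = 0,  H_2 = 0,  H_3 ≅ Z.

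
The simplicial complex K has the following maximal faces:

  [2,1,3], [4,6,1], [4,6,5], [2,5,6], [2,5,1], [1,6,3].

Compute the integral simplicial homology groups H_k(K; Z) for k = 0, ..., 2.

Take the total order 1 < 2 < 3 < 4 < 5 < 6 on the vertex set. Then K (dimension 2) consists of the simplices:

  0-simplices (6): [1], [2], [3], [4], [5], [6]
  1-simplices (12): [1,2], [1,3], [1,4], [1,5], [1,6], [2,3], [2,5], [2,6], [3,6], [4,5], [4,6], [5,6]
  2-simplices (6): [1,2,3], [1,2,5], [1,3,6], [1,4,6], [2,5,6], [4,5,6]

Hence C_0 ≅ Z^6, C_1 ≅ Z^12, C_2 ≅ Z^6.

Boundary ∂_1: C_1 → C_0 maps an edge to its endpoints' difference, ∂[p,q] = q − p. For instance
  ∂[4,5] = [5] − [4].
The 6×12 boundary matrix has rank 5 and Smith normal form diag(1,1,1,1,1).

Boundary ∂_2: C_2 → C_1 sends each 2-simplex [p,q,r] to [q,r] − [p,r] + [p,q]. For instance
  ∂[1,2,5] = [2,5] − [1,5] + [1,2],
  ∂[2,5,6] = [5,6] − [2,6] + [2,5].
The resulting 12×6 matrix has rank 6, and its Smith normal form has invariant factors (1,1,1,1,1,1).

Computing H_k = (kernel of ∂_k) / (image of ∂_{k+1}):

  H_0: rank C_0 − rank ∂_1 = 6 − 5 = 1, and the invariant factors of ∂_1 are all 1, so H_0 = Z.
  H_1: rank ker ∂_1 − rank ∂_2 = (12 − 5) − 6 = 1, and the invariant factors of ∂_2 are all 1, so H_1 = Z.
  H_2: rank ker ∂_2 − rank ∂_3 = (6 − 6) − 0 = 0, and there is no ∂_3, so H_2 = 0.

(K is a triangulation of the cylinder S^1 x I.)

H_0 = Z,  H_1 = Z,  H_2 = 0.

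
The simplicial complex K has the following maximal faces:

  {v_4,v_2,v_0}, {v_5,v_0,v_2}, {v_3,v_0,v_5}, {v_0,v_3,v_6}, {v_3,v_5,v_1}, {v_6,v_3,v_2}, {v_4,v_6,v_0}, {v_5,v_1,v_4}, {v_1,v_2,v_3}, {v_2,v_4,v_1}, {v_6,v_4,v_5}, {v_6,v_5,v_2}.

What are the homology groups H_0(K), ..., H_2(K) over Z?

H_0 ≅ Z,  H_1 ≅ Z/2,  H_2 = 0.

Take the total order v_0 < v_1 < v_2 < v_3 < v_4 < v_5 < v_6 on the vertex set. Then K (dimension 2) consists of the simplices:

  0-simplices (7): [v_0], [v_1], [v_2], [v_3], [v_4], [v_5], [v_6]
  1-simplices (18): (18 of them)
  2-simplices (12): (12 of them)

Hence C_0 ≅ Z^7, C_1 ≅ Z^18, C_2 ≅ Z^12.

Boundary ∂_1: C_1 → C_0 is given by ∂[p,q] = [q] − [p]. For instance
  ∂[v_2,v_5] = [v_5] − [v_2].
This gives a 7×18 integer matrix of rank 6; reducing to Smith normal form yields diagonal entries (1,1,1,1,1,1).

Boundary ∂_2: C_2 → C_1 sends each 2-simplex [p,q,r] to [q,r] − [p,r] + [p,q]. For instance
  ∂[v_0,v_4,v_6] = [v_4,v_6] − [v_0,v_6] + [v_0,v_4],
  ∂[v_2,v_5,v_6] = [v_5,v_6] − [v_2,v_6] + [v_2,v_5].
As a 18×12 matrix over Z this has rank 12, with invariant factors (1,1,1,1,1,1,1,1,1,1,1,2).

Now H_k = ker ∂_k / im ∂_{k+1}, so:

  H_0: rank C_0 − rank ∂_1 = 7 − 6 = 1, and the invariant factors of ∂_1 are all 1, so H_0 = Z.
  H_1: rank ker ∂_1 − rank ∂_2 = (18 − 6) − 12 = 0, and ∂_2 has invariant factor 2 > 1, so H_1 = Z/2.
  H_2: rank ker ∂_2 − rank ∂_3 = (12 − 12) − 0 = 0, and there is no ∂_3, so H_2 = 0.

As a check, the Euler characteristic is 7 − 18 + 12 = 1, which agrees with 1 − 0 + 0 = 1.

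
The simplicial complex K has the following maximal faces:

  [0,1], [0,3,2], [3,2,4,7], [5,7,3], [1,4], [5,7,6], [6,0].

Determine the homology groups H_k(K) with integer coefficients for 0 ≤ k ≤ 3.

Fix the vertex order 0 < 1 < 2 < 3 < 4 < 5 < 6 < 7 and write every simplex with vertices in increasing order. Then dim K = 3 and the simplices of K are:

  0-simplices (8): [0], [1], [2], [3], [4], [5], [6], [7]
  1-simplices (15): [0,1], [0,2], [0,3], [0,6], [1,4], [2,3], [2,4], [2,7], [3,4], [3,5], [3,7], [4,7], [5,6], [5,7], [6,7]
  2-simplices (7): [0,2,3], [2,3,4], [2,3,7], [2,4,7], [3,4,7], [3,5,7], [5,6,7]
  3-simplices (1): [2,3,4,7]

giving chain groups C_0 ≅ Z^8, C_1 ≅ Z^15, C_2 ≅ Z^7, C_3 ≅ Z^1.

∂_1: C_1 → C_0 sends each edge [p,q] (with p < q) to q − p. For instance
  ∂[5,7] = [7] − [5].
This gives a 8×15 integer matrix of rank 7; reducing to Smith normal form yields diagonal entries (1,1,1,1,1,1,1).

Boundary ∂_2: C_2 → C_1 acts by ∂[p,q,r] = [q,r] − [p,r] + [p,q]. For instance
  ∂[3,5,7] = [5,7] − [3,7] + [3,5],
  ∂[2,4,7] = [4,7] − [2,7] + [2,4].
As a 15×7 matrix over Z this has rank 6, with invariant factors (1,1,1,1,1,1).

The boundary map ∂_3: C_3 → C_2 sends each 3-simplex σ to the alternating sum Σ_i (−1)^i (σ with its i-th vertex removed). For instance
  ∂[2,3,4,7] = [3,4,7] − [2,4,7] + [2,3,7] − [2,3,4].
The 7×1 boundary matrix has rank 1 and Smith normal form diag(1).

Now H_k = ker ∂_k / im ∂_{k+1}, so:

  H_0: rank C_0 − rank ∂_1 = 8 − 7 = 1, and the invariant factors of ∂_1 are all 1, so H_0 = Z.
  H_1: rank ker ∂_1 − rank ∂_2 = (15 − 7) − 6 = 2, and the invariant factors of ∂_2 are all 1, so H_1 = Z^2.
  H_2: rank ker ∂_2 − rank ∂_3 = (7 − 6) − 1 = 0, and the invariant factors of ∂_3 are all 1, so H_2 = 0.
  H_3: rank ker ∂_3 − rank ∂_4 = (1 − 1) − 0 = 0, and there is no ∂_4, so H_3 = 0.

H_0 = Z,  H_1 = Z^2,  H_2 = 0,  H_3 = 0.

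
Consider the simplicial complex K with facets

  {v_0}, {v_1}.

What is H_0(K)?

H_0 = Z^2.

Order the vertices as v_0 < v_1. Listing each simplex with vertices in this order, K has dimension 0 with simplices:

  0-simplices (2): [v_0], [v_1]

Hence C_0 ≅ Z^2.

Now H_k = ker ∂_k / im ∂_{k+1}, so:

  H_0: rank C_0 − rank ∂_1 = 2 − 0 = 2, and there is no ∂_1, so H_0 ≅ Z^2.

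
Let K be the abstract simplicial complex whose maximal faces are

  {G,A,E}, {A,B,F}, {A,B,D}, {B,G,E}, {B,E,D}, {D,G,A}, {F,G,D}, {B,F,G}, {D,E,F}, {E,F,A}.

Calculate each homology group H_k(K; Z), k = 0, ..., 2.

Order the vertices as A < B < D < E < F < G. Listing each simplex with vertices in this order, K has dimension 2 with simplices:

  0-simplices (6): A, B, D, E, F, G
  1-simplices (15): AB, AD, AE, AF, AG, BD, BE, BF, BG, DE, DF, DG, EF, EG, FG
  2-simplices (10): ABD, ABF, ADG, AEF, AEG, BDE, BEG, BFG, DEF, DFG

giving chain groups C_0 ≅ Z^6, C_1 ≅ Z^15, C_2 ≅ Z^10.

Boundary ∂_1: C_1 → C_0 is given by ∂[p,q] = [q] − [p]. For instance
  ∂AG = G − A.
The resulting 6×15 matrix has rank 5, and its Smith normal form has invariant factors (1,1,1,1,1).

The boundary map ∂_2: C_2 → C_1 sends each 2-simplex [p,q,r] to [q,r] − [p,r] + [p,q]. For instance
  ∂BDE = DE − BE + BD,
  ∂AEF = EF − AF + AE.
The 15×10 boundary matrix has rank 10 and Smith normal form diag(1,1,1,1,1,1,1,1,1,2).

Computing H_k = (kernel of ∂_k) / (image of ∂_{k+1}):

  H_0: rank C_0 − rank ∂_1 = 6 − 5 = 1, and the invariant factors of ∂_1 are all 1, so H_0 ≅ Z.
  H_1: rank ker ∂_1 − rank ∂_2 = (15 − 5) − 10 = 0, and ∂_2 has invariant factor 2 > 1, so H_1 ≅ Z/2.
  H_2: rank ker ∂_2 − rank ∂_3 = (10 − 10) − 0 = 0, and there is no ∂_3, so H_2 ≅ 0.

H_0 = Z,  H_1 = Z/2,  H_2 = 0.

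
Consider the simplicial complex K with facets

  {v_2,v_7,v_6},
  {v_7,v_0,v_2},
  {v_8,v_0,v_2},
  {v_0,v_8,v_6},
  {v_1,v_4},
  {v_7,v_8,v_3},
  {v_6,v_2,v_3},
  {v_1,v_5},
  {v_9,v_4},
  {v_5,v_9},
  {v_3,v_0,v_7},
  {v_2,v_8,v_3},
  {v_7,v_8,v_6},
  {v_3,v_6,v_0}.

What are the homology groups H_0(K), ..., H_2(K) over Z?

H_0 ≅ Z^2,  H_1 ≅ Z ⊕ Z/2Z,  H_2 = 0.

Take the total order v_0 < v_1 < v_2 < v_3 < v_4 < v_5 < v_6 < v_7 < v_8 < v_9 on the vertex set. Then K (dimension 2) consists of the simplices:

  0-simplices (10): [v_0], [v_1], [v_2], [v_3], [v_4], [v_5], [v_6], [v_7], [v_8], [v_9]
  1-simplices (19): (19 of them)
  2-simplices (10): [v_0,v_2,v_7], [v_0,v_2,v_8], [v_0,v_3,v_6], [v_0,v_3,v_7], [v_0,v_6,v_8], [v_2,v_3,v_6], [v_2,v_3,v_8], [v_2,v_6,v_7], [v_3,v_7,v_8], [v_6,v_7,v_8]

giving chain groups C_0 ≅ Z^10, C_1 ≅ Z^19, C_2 ≅ Z^10.

The boundary map ∂_1: C_1 → C_0 maps an edge to its endpoints' difference, ∂[p,q] = q − p.
As a 10×19 matrix over Z this has rank 8, with invariant factors (1,1,1,1,1,1,1,1).

∂_2: C_2 → C_1 acts by ∂[p,q,r] = [q,r] − [p,r] + [p,q]. For instance
  ∂[v_2,v_3,v_6] = [v_3,v_6] − [v_2,v_6] + [v_2,v_3],
  ∂[v_0,v_6,v_8] = [v_6,v_8] − [v_0,v_8] + [v_0,v_6].
This gives a 19×10 integer matrix of rank 10; reducing to Smith normal form yields diagonal entries (1,1,1,1,1,1,1,1,1,2).

Computing H_k = (kernel of ∂_k) / (image of ∂_{k+1}):

  H_0: rank C_0 − rank ∂_1 = 10 − 8 = 2, and the invariant factors of ∂_1 are all 1, so H_0 ≅ Z^2.
  H_1: rank ker ∂_1 − rank ∂_2 = (19 − 8) − 10 = 1, and ∂_2 has invariant factor 2 > 1, so H_1 ≅ Z ⊕ Z/2Z.
  H_2: rank ker ∂_2 − rank ∂_3 = (10 − 10) − 0 = 0, and there is no ∂_3, so H_2 ≅ 0.

As a check, the Euler characteristic is 10 − 19 + 10 = 1, which agrees with 2 − 1 + 0 = 1.
(K is a triangulation of the disjoint union of the circle S^1 and the real projective plane RP^2.)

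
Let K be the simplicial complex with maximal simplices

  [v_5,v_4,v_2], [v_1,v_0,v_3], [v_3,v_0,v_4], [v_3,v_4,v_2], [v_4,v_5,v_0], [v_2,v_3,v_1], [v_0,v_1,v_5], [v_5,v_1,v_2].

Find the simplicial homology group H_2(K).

H_2 ≅ Z.

Take the total order v_0 < v_1 < v_2 < v_3 < v_4 < v_5 on the vertex set. Then K (dimension 2) consists of the simplices:

  0-simplices (6): [v_0], [v_1], [v_2], [v_3], [v_4], [v_5]
  1-simplices (12): [v_0,v_1], [v_0,v_3], [v_0,v_4], [v_0,v_5], [v_1,v_2], [v_1,v_3], [v_1,v_5], [v_2,v_3], [v_2,v_4], [v_2,v_5], [v_3,v_4], [v_4,v_5]
  2-simplices (8): [v_0,v_1,v_3], [v_0,v_1,v_5], [v_0,v_3,v_4], [v_0,v_4,v_5], [v_1,v_2,v_3], [v_1,v_2,v_5], [v_2,v_3,v_4], [v_2,v_4,v_5]

Hence C_0 ≅ Z^6, C_1 ≅ Z^12, C_2 ≅ Z^8.

Boundary ∂_1: C_1 → C_0 is given by ∂[p,q] = [q] − [p]. For instance
  ∂[v_2,v_4] = [v_4] − [v_2].
The 6×12 boundary matrix has rank 5 and Smith normal form diag(1,1,1,1,1).

∂_2: C_2 → C_1 acts by ∂[p,q,r] = [q,r] − [p,r] + [p,q]. For instance
  ∂[v_0,v_4,v_5] = [v_4,v_5] − [v_0,v_5] + [v_0,v_4],
  ∂[v_1,v_2,v_5] = [v_2,v_5] − [v_1,v_5] + [v_1,v_2].
This gives a 12×8 integer matrix of rank 7; reducing to Smith normal form yields diagonal entries (1,1,1,1,1,1,1).

Now H_k = ker ∂_k / im ∂_{k+1}, so:

  H_2: rank ker ∂_2 − rank ∂_3 = (8 − 7) − 0 = 1, and there is no ∂_3, so H_2 ≅ Z.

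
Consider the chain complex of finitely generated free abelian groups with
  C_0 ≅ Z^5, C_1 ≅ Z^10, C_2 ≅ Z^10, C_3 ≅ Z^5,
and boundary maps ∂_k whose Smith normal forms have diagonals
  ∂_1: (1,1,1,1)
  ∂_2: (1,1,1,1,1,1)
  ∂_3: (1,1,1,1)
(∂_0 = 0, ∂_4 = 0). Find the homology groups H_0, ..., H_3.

H_0 ≅ Z,  H_1 = 0,  H_2 = 0,  H_3 ≅ Z.

H_0: b_0 = 5 − 0 − 4 = 1; torsion from ∂_1 factors > 1: none. So H_0 ≅ Z.
H_1: b_1 = 10 − 4 − 6 = 0; torsion from ∂_2 factors > 1: none. So H_1 ≅ 0.
H_2: b_2 = 10 − 6 − 4 = 0; torsion from ∂_3 factors > 1: none. So H_2 ≅ 0.
H_3: b_3 = 5 − 4 − 0 = 1; torsion from ∂_4 factors > 1: none. So H_3 ≅ Z.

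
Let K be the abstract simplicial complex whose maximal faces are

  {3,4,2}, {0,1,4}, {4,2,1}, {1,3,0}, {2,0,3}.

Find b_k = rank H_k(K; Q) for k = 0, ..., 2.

b_0 = 1, b_1 = 1, b_2 = 0.

We work with the vertex ordering 0 < 1 < 2 < 3 < 4. The simplices of K, each written with vertices in increasing order, are:

  0-simplices (5): [0], [1], [2], [3], [4]
  1-simplices (10): [0,1], [0,2], [0,3], [0,4], [1,2], [1,3], [1,4], [2,3], [2,4], [3,4]
  2-simplices (5): [0,1,3], [0,1,4], [0,2,3], [1,2,4], [2,3,4]

Hence C_0 ≅ Z^5, C_1 ≅ Z^10, C_2 ≅ Z^5.

Boundary ∂_1: C_1 → C_0 maps an edge to its endpoints' difference, ∂[p,q] = q − p.
The 5×10 boundary matrix has rank 4 and Smith normal form diag(1,1,1,1).

Boundary ∂_2: C_2 → C_1 acts by ∂[p,q,r] = [q,r] − [p,r] + [p,q]. For instance
  ∂[0,2,3] = [2,3] − [0,3] + [0,2],
  ∂[0,1,3] = [1,3] − [0,3] + [0,1].
The resulting 10×5 matrix has rank 5, and its Smith normal form has invariant factors (1,1,1,1,1).

From H_k ≅ ker(∂_k) / im(∂_{k+1}) we obtain:

  H_0: rank C_0 − rank ∂_1 = 5 − 4 = 1, and the invariant factors of ∂_1 are all 1, so H_0 = Z.
  H_1: rank ker ∂_1 − rank ∂_2 = (10 − 4) − 5 = 1, and the invariant factors of ∂_2 are all 1, so H_1 = Z.
  H_2: rank ker ∂_2 − rank ∂_3 = (5 − 5) − 0 = 0, and there is no ∂_3, so H_2 = 0.

(K is a triangulation of the Möbius band.)

Hence the Betti numbers are b_0 = 1, b_1 = 1, b_2 = 0.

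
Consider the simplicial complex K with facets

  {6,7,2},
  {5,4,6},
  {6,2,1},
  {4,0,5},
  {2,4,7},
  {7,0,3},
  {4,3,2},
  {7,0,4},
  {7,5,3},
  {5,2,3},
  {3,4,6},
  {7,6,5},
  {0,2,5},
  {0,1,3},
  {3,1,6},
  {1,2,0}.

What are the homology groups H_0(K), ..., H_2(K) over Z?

Take the total order 0 < 1 < 2 < 3 < 4 < 5 < 6 < 7 on the vertex set. Then K (dimension 2) consists of the simplices:

  0-simplices (8): [0], [1], [2], [3], [4], [5], [6], [7]
  1-simplices (24): (24 of them)
  2-simplices (16): [0,1,2], [0,1,3], [0,2,5], [0,3,7], [0,4,5], [0,4,7], [1,2,6], [1,3,6], [2,3,4], [2,3,5], [2,4,7], [2,6,7], [3,4,6], [3,5,7], [4,5,6], [5,6,7]

giving chain groups C_0 ≅ Z^8, C_1 ≅ Z^24, C_2 ≅ Z^16.

Boundary ∂_1: C_1 → C_0 sends each edge [p,q] (with p < q) to q − p. For instance
  ∂[3,7] = [7] − [3].
The resulting 8×24 matrix has rank 7, and its Smith normal form has invariant factors (1,1,1,1,1,1,1).

Boundary ∂_2: C_2 → C_1 maps a triangle to the signed sum of its edges. For instance
  ∂[0,2,5] = [2,5] − [0,5] + [0,2],
  ∂[2,4,7] = [4,7] − [2,7] + [2,4].
The 24×16 boundary matrix has rank 15 and Smith normal form diag(1,1,1,1,1,1,1,1,1,1,1,1,1,1,1).

From H_k ≅ ker(∂_k) / im(∂_{k+1}) we obtain:

  H_0: rank C_0 − rank ∂_1 = 8 − 7 = 1, and the invariant factors of ∂_1 are all 1, so H_0 = Z.
  H_1: rank ker ∂_1 − rank ∂_2 = (24 − 7) − 15 = 2, and the invariant factors of ∂_2 are all 1, so H_1 = Z^2.
  H_2: rank ker ∂_2 − rank ∂_3 = (16 − 15) − 0 = 1, and there is no ∂_3, so H_2 = Z.

H_0 = Z,  H_1 = Z^2,  H_2 = Z.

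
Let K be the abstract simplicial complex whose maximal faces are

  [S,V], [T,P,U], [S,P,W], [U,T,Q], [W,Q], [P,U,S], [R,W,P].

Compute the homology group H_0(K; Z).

H_0 = Z.

Fix the vertex order P < Q < R < S < T < U < V < W and write every simplex with vertices in increasing order. Then dim K = 2 and the simplices of K are:

  0-simplices (8): P, Q, R, S, T, U, V, W
  1-simplices (13): PR, PS, PT, PU, PW, QT, QU, QW, RW, SU, SV, SW, TU
  2-simplices (5): PRW, PSU, PSW, PTU, QTU

so the chain groups are C_0 ≅ Z^8, C_1 ≅ Z^13, C_2 ≅ Z^5.

∂_1: C_1 → C_0 maps an edge to its endpoints' difference, ∂[p,q] = q − p. For instance
  ∂RW = W − R.
The resulting 8×13 matrix has rank 7, and its Smith normal form has invariant factors (1,1,1,1,1,1,1).

The boundary map ∂_2: C_2 → C_1 acts by ∂[p,q,r] = [q,r] − [p,r] + [p,q]. For instance
  ∂QTU = TU − QU + QT,
  ∂PSW = SW − PW + PS.
This gives a 13×5 integer matrix of rank 5; reducing to Smith normal form yields diagonal entries (1,1,1,1,1).

Computing H_k = (kernel of ∂_k) / (image of ∂_{k+1}):

  H_0: rank C_0 − rank ∂_1 = 8 − 7 = 1, and the invariant factors of ∂_1 are all 1, so H_0 ≅ Z.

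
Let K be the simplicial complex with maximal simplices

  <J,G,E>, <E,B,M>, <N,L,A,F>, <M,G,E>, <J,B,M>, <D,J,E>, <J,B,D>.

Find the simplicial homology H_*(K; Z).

Fix the vertex order A < B < D < E < F < G < J < L < M < N and write every simplex with vertices in increasing order. Then dim K = 3 and the simplices of K are:

  0-simplices (10): A, B, D, E, F, G, J, L, M, N
  1-simplices (18): AF, AL, AN, BD, BE, BJ, BM, DE, DJ, EG, EJ, EM, FL, FN, GJ, GM, JM, LN
  2-simplices (10): AFL, AFN, ALN, BDJ, BEM, BJM, DEJ, EGJ, EGM, FLN
  3-simplices (1): AFLN

giving chain groups C_0 ≅ Z^10, C_1 ≅ Z^18, C_2 ≅ Z^10, C_3 ≅ Z^1.

Boundary ∂_1: C_1 → C_0 sends each edge [p,q] (with p < q) to q − p. For instance
  ∂BD = D − B.
The 10×18 boundary matrix has rank 8 and Smith normal form diag(1,1,1,1,1,1,1,1).

Boundary ∂_2: C_2 → C_1 sends each 2-simplex [p,q,r] to [q,r] − [p,r] + [p,q]. For instance
  ∂ALN = LN − AN + AL,
  ∂BDJ = DJ − BJ + BD.
The resulting 18×10 matrix has rank 9, and its Smith normal form has invariant factors (1,1,1,1,1,1,1,1,1).

The boundary map ∂_3: C_3 → C_2 sends each 3-simplex σ to the alternating sum Σ_i (−1)^i (σ with its i-th vertex removed). For instance
  ∂AFLN = FLN − ALN + AFN − AFL.
As a 10×1 matrix over Z this has rank 1, with invariant factors (1).

Reading off H_k = ker ∂_k / im ∂_{k+1}:

  H_0: rank C_0 − rank ∂_1 = 10 − 8 = 2, and the invariant factors of ∂_1 are all 1, so H_0 = Z^2.
  H_1: rank ker ∂_1 − rank ∂_2 = (18 − 8) − 9 = 1, and the invariant factors of ∂_2 are all 1, so H_1 = Z.
  H_2: rank ker ∂_2 − rank ∂_3 = (10 − 9) − 1 = 0, and the invariant factors of ∂_3 are all 1, so H_2 = 0.
  H_3: rank ker ∂_3 − rank ∂_4 = (1 − 1) − 0 = 0, and there is no ∂_4, so H_3 = 0.

As a check, the Euler characteristic is 10 − 18 + 10 − 1 = 1, which agrees with 2 − 1 + 0 − 0 = 1.
(K is a triangulation of the disjoint union of the cylinder S^1 x I and the 3-simplex.)

H_0 = Z^2,  H_1 = Z,  H_2 = 0,  H_3 = 0.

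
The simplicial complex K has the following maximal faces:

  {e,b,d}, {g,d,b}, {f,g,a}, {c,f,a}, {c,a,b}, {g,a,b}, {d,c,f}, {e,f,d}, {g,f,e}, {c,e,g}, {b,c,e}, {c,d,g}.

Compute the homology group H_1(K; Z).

Take the total order a < b < c < d < e < f < g on the vertex set. Then K (dimension 2) consists of the simplices:

  0-simplices (7): a, b, c, d, e, f, g
  1-simplices (18): ab, ac, af, ag, bc, bd, be, bg, cd, ce, cf, cg, de, df, dg, ef, eg, fg
  2-simplices (12): abc, abg, acf, afg, bce, bde, bdg, cdf, cdg, ceg, def, efg

giving chain groups C_0 ≅ Z^7, C_1 ≅ Z^18, C_2 ≅ Z^12.

∂_1: C_1 → C_0 sends each edge [p,q] (with p < q) to q − p. For instance
  ∂ac = c − a.
As a 7×18 matrix over Z this has rank 6, with invariant factors (1,1,1,1,1,1).

The boundary map ∂_2: C_2 → C_1 acts by ∂[p,q,r] = [q,r] − [p,r] + [p,q]. For instance
  ∂efg = fg − eg + ef,
  ∂bdg = dg − bg + bd.
This gives a 18×12 integer matrix of rank 12; reducing to Smith normal form yields diagonal entries (1,1,1,1,1,1,1,1,1,1,1,2).

Computing H_k = (kernel of ∂_k) / (image of ∂_{k+1}):

  H_1: rank ker ∂_1 − rank ∂_2 = (18 − 6) − 12 = 0, and ∂_2 has invariant factor 2 > 1, so H_1 = Z/2.

H_1 = Z/2.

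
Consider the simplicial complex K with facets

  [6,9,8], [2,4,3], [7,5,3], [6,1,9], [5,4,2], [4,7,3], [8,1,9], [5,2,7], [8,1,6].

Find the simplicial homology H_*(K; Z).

Fix the vertex order 1 < 2 < 3 < 4 < 5 < 6 < 7 < 8 < 9 and write every simplex with vertices in increasing order. Then dim K = 2 and the simplices of K are:

  0-simplices (9): [1], [2], [3], [4], [5], [6], [7], [8], [9]
  1-simplices (16): [1,6], [1,8], [1,9], [2,3], [2,4], [2,5], [2,7], [3,4], [3,5], [3,7], [4,5], [4,7], [5,7], [6,8], [6,9], [8,9]
  2-simplices (9): [1,6,8], [1,6,9], [1,8,9], [2,3,4], [2,4,5], [2,5,7], [3,4,7], [3,5,7], [6,8,9]

so the chain groups are C_0 ≅ Z^9, C_1 ≅ Z^16, C_2 ≅ Z^9.

∂_1: C_1 → C_0 maps an edge to its endpoints' difference, ∂[p,q] = q − p. For instance
  ∂[3,4] = [4] − [3].
The resulting 9×16 matrix has rank 7, and its Smith normal form has invariant factors (1,1,1,1,1,1,1).

Boundary ∂_2: C_2 → C_1 acts by ∂[p,q,r] = [q,r] − [p,r] + [p,q]. For instance
  ∂[1,6,9] = [6,9] − [1,9] + [1,6],
  ∂[1,6,8] = [6,8] − [1,8] + [1,6].
This gives a 16×9 integer matrix of rank 8; reducing to Smith normal form yields diagonal entries (1,1,1,1,1,1,1,1).

Now H_k = ker ∂_k / im ∂_{k+1}, so:

  H_0: rank C_0 − rank ∂_1 = 9 − 7 = 2, and the invariant factors of ∂_1 are all 1, so H_0 ≅ Z^2.
  H_1: rank ker ∂_1 − rank ∂_2 = (16 − 7) − 8 = 1, and the invariant factors of ∂_2 are all 1, so H_1 ≅ Z.
  H_2: rank ker ∂_2 − rank ∂_3 = (9 − 8) − 0 = 1, and there is no ∂_3, so H_2 ≅ Z.

(K is a triangulation of the disjoint union of the 2-sphere S^2 and the Möbius band.)

H_0 = Z^2,  H_1 = Z,  H_2 = Z.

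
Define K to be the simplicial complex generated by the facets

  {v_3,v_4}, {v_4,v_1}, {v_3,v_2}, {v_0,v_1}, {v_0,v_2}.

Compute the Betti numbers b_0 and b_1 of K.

We work with the vertex ordering v_0 < v_1 < v_2 < v_3 < v_4. The simplices of K, each written with vertices in increasing order, are:

  0-simplices (5): [v_0], [v_1], [v_2], [v_3], [v_4]
  1-simplices (5): [v_0,v_1], [v_0,v_2], [v_1,v_4], [v_2,v_3], [v_3,v_4]

Hence C_0 ≅ Z^5, C_1 ≅ Z^5.

∂_1: C_1 → C_0 sends each edge [p,q] (with p < q) to q − p. For instance
  ∂[v_1,v_4] = [v_4] − [v_1].
The resulting 5×5 matrix has rank 4, and its Smith normal form has invariant factors (1,1,1,1).

Now H_k = ker ∂_k / im ∂_{k+1}, so:

  H_0: rank C_0 − rank ∂_1 = 5 − 4 = 1, and the invariant factors of ∂_1 are all 1, so H_0 = Z.
  H_1: rank ker ∂_1 − rank ∂_2 = (5 − 4) − 0 = 1, and there is no ∂_2, so H_1 = Z.

(K is a triangulation of the circle S^1.)

Hence the Betti numbers are b_0 = 1, b_1 = 1.

b_0 = 1, b_1 = 1.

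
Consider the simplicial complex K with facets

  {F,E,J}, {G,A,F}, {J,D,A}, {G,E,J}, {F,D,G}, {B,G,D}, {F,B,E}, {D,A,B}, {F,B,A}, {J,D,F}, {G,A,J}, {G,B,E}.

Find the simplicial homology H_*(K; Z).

H_0 ≅ Z,  H_1 ≅ Z/2,  H_2 = 0.

Order the vertices as A < B < D < E < F < G < J. Listing each simplex with vertices in this order, K has dimension 2 with simplices:

  0-simplices (7): A, B, D, E, F, G, J
  1-simplices (18): AB, AD, AF, AG, AJ, BD, BE, BF, BG, DF, DG, DJ, EF, EG, EJ, FG, FJ, GJ
  2-simplices (12): ABD, ABF, ADJ, AFG, AGJ, BDG, BEF, BEG, DFG, DFJ, EFJ, EGJ

giving chain groups C_0 ≅ Z^7, C_1 ≅ Z^18, C_2 ≅ Z^12.

Boundary ∂_1: C_1 → C_0 maps an edge to its endpoints' difference, ∂[p,q] = q − p.
The 7×18 boundary matrix has rank 6 and Smith normal form diag(1,1,1,1,1,1).

∂_2: C_2 → C_1 sends each 2-simplex [p,q,r] to [q,r] − [p,r] + [p,q]. For instance
  ∂BEF = EF − BF + BE,
  ∂ABD = BD − AD + AB.
This gives a 18×12 integer matrix of rank 12; reducing to Smith normal form yields diagonal entries (1,1,1,1,1,1,1,1,1,1,1,2).

Now H_k = ker ∂_k / im ∂_{k+1}, so:

  H_0: rank C_0 − rank ∂_1 = 7 − 6 = 1, and the invariant factors of ∂_1 are all 1, so H_0 ≅ Z.
  H_1: rank ker ∂_1 − rank ∂_2 = (18 − 6) − 12 = 0, and ∂_2 has invariant factor 2 > 1, so H_1 ≅ Z/2.
  H_2: rank ker ∂_2 − rank ∂_3 = (12 − 12) − 0 = 0, and there is no ∂_3, so H_2 ≅ 0.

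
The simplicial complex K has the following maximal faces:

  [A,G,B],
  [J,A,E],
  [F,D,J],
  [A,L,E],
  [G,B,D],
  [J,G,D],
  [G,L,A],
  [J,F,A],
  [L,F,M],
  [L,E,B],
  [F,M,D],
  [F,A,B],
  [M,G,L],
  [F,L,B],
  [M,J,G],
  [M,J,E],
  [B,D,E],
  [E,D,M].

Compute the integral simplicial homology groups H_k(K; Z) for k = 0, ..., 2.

H_0 = Z,  H_1 = Z ⊕ Z/2,  H_2 = 0.

Order the vertices as A < B < D < E < F < G < J < L < M. Listing each simplex with vertices in this order, K has dimension 2 with simplices:

  0-simplices (9): A, B, D, E, F, G, J, L, M
  1-simplices (27): AB, AE, AF, AG, AJ, AL, BD, BE, BF, BG, BL, DE, DF, DG, DJ, DM, EJ, EL, EM, FJ, FL, FM, GJ, GL, GM, JM, LM
  2-simplices (18): ABF, ABG, AEJ, AEL, AFJ, AGL, BDE, BDG, BEL, BFL, DEM, DFJ, DFM, DGJ, EJM, FLM, GJM, GLM

Hence C_0 ≅ Z^9, C_1 ≅ Z^27, C_2 ≅ Z^18.

∂_1: C_1 → C_0 sends each edge [p,q] (with p < q) to q − p. For instance
  ∂GL = L − G.
The resulting 9×27 matrix has rank 8, and its Smith normal form has invariant factors (1,1,1,1,1,1,1,1).

∂_2: C_2 → C_1 sends each 2-simplex [p,q,r] to [q,r] − [p,r] + [p,q]. For instance
  ∂ABG = BG − AG + AB,
  ∂AEJ = EJ − AJ + AE.
The resulting 27×18 matrix has rank 18, and its Smith normal form has invariant factors (1,1,1,1,1,1,1,1,1,1,1,1,1,1,1,1,1,2).

Computing H_k = (kernel of ∂_k) / (image of ∂_{k+1}):

  H_0: rank C_0 − rank ∂_1 = 9 − 8 = 1, and the invariant factors of ∂_1 are all 1, so H_0 = Z.
  H_1: rank ker ∂_1 − rank ∂_2 = (27 − 8) − 18 = 1, and ∂_2 has invariant factor 2 > 1, so H_1 = Z ⊕ Z/2.
  H_2: rank ker ∂_2 − rank ∂_3 = (18 − 18) − 0 = 0, and there is no ∂_3, so H_2 = 0.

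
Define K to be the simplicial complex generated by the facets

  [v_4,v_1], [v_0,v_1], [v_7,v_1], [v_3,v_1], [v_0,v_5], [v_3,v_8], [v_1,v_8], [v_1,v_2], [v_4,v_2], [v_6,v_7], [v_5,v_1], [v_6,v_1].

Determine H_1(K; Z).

H_1 ≅ Z^4.

Take the total order v_0 < v_1 < v_2 < v_3 < v_4 < v_5 < v_6 < v_7 < v_8 on the vertex set. Then K (dimension 1) consists of the simplices:

  0-simplices (9): [v_0], [v_1], [v_2], [v_3], [v_4], [v_5], [v_6], [v_7], [v_8]
  1-simplices (12): [v_0,v_1], [v_0,v_5], [v_1,v_2], [v_1,v_3], [v_1,v_4], [v_1,v_5], [v_1,v_6], [v_1,v_7], [v_1,v_8], [v_2,v_4], [v_3,v_8], [v_6,v_7]

so the chain groups are C_0 ≅ Z^9, C_1 ≅ Z^12.

The boundary map ∂_1: C_1 → C_0 is given by ∂[p,q] = [q] − [p].
The 9×12 boundary matrix has rank 8 and Smith normal form diag(1,1,1,1,1,1,1,1).

Computing H_k = (kernel of ∂_k) / (image of ∂_{k+1}):

  H_1: rank ker ∂_1 − rank ∂_2 = (12 − 8) − 0 = 4, and there is no ∂_2, so H_1 = Z^4.

(K is a triangulation of a wedge of 4 circles.)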